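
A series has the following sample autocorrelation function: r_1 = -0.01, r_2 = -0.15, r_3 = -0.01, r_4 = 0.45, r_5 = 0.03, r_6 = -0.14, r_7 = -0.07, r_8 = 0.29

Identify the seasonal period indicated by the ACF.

The largest autocorrelation is r_4 = 0.45, with a weaker echo at lag 8 (0.29); the remaining lags stay at or below 0.03.
The dominant spike at lag 4 indicates a seasonal period of 4.

4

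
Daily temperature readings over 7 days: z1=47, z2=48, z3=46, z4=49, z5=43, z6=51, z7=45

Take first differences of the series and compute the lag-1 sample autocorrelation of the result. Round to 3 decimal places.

-0.811

First differences Δz: 1, -2, 3, -6, 8, -6
Mean of differences = -0.3333
Numerator Σ(Δz_t−Δz̄)(Δz_{t+1}−Δz̄) = -121.1111
Denominator Σ(Δz_t−Δz̄)² = 149.3333
r_1(Δz) = -121.1111 / 149.3333 = -0.811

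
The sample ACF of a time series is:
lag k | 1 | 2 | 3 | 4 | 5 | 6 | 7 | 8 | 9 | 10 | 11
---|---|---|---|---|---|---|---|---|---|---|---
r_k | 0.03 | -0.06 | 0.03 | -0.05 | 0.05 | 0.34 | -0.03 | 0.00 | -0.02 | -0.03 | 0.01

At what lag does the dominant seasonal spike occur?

6

The largest autocorrelation is r_6 = 0.34; the remaining lags stay at or below 0.05.
The dominant spike at lag 6 indicates a seasonal period of 6.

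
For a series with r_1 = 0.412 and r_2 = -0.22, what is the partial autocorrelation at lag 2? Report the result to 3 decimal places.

-0.469

φ_{22} = (r_2 − r_1²) / (1 − r_1²)
r_1² = (0.412)² = 0.169744
Numerator = -0.22 − 0.1697 = -0.3897; denominator = 1 − 0.1697 = 0.8303
φ_{22} = -0.3897 / 0.8303 = -0.469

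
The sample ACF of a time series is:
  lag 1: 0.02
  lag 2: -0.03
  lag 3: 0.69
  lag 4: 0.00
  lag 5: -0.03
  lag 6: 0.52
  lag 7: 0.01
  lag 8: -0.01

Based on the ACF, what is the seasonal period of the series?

The largest autocorrelation is r_3 = 0.69, with a weaker echo at lag 6 (0.52); the remaining lags stay at or below 0.02.
The dominant spike at lag 3 indicates a seasonal period of 3.

3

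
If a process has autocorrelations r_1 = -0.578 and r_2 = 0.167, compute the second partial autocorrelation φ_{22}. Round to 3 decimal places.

φ_{22} = (r_2 − r_1²) / (1 − r_1²)
r_1² = (-0.578)² = 0.334084
Numerator = 0.167 − 0.3341 = -0.1671; denominator = 1 − 0.3341 = 0.6659
φ_{22} = -0.1671 / 0.6659 = -0.251

-0.251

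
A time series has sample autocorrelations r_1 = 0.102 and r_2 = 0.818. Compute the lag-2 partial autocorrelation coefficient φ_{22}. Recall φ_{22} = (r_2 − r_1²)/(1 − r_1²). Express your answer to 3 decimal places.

φ_{22} = (r_2 − r_1²) / (1 − r_1²)
r_1² = (0.102)² = 0.010404
Numerator = 0.818 − 0.0104 = 0.8076; denominator = 1 − 0.0104 = 0.9896
φ_{22} = 0.8076 / 0.9896 = 0.816

0.816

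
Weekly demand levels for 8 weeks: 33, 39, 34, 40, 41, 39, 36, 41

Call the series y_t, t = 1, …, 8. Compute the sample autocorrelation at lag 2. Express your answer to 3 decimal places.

0.134

Mean ȳ = (33 + 39 + 34 + 40 + 41 + 39 + 36 + 41)/8 = 37.8750
Deviations from mean: -4.8750, 1.1250, -3.8750, 2.1250, 3.1250, 1.1250, -1.8750, 3.1250
Σ(y_t−ȳ)(y_{t+2}−ȳ) = (18.8906) + (2.3906) + (-12.1094) + (2.3906) + (-5.8594) + (3.5156) = 9.2188
Denominator Σ(y_t−ȳ)² = 68.8750
r_2 = 9.2188 / 68.8750 = 0.134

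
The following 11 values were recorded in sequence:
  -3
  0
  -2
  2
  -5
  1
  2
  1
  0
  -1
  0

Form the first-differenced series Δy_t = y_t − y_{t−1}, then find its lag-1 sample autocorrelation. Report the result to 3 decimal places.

-0.659

First differences Δy: 3, -2, 4, -7, 6, 1, -1, -1, -1, 1
Mean of differences = 0.3000
Numerator Σ(Δy_t−Δȳ)(Δy_{t+1}−Δȳ) = -77.7900
Denominator Σ(Δy_t−Δȳ)² = 118.1000
r_1(Δy) = -77.7900 / 118.1000 = -0.659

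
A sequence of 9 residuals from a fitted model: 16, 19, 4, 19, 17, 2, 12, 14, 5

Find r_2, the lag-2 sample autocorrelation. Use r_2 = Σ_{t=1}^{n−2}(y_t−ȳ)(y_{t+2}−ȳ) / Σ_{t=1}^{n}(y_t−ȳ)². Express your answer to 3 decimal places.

Mean ȳ = (16 + 19 + 4 + 19 + 17 + 2 + 12 + 14 + 5)/9 = 12.0000
Σ(y_t−ȳ)(y_{t+2}−ȳ) = (-32.0000) + (49.0000) + (-40.0000) + (-70.0000) + (0.0000) + (-20.0000) + (0.0000) = -113.0000
Denominator Σ(y_t−ȳ)² = 356.0000
r_2 = -113.0000 / 356.0000 = -0.317

-0.317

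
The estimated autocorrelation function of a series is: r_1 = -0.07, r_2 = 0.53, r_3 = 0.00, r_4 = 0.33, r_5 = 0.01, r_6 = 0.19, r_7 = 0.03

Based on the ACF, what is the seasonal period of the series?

2

The largest autocorrelation is r_2 = 0.53, with weaker echoes at lags 4 (0.33) and 6 (0.19); the remaining lags stay at or below 0.03.
The dominant spike at lag 2 indicates a seasonal period of 2.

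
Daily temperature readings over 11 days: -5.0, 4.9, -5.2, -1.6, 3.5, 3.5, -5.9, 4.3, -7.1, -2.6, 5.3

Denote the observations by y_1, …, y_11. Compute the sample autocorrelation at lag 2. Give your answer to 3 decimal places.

Mean ȳ = (-5.0 + 4.9 − 5.2 − 1.6 + 3.5 + 3.5 − 5.9 + 4.3 − 7.1 − 2.6 + 5.3)/11 = -0.5364
Numerator Σ_{t=1}^{9}(y_t−ȳ)(y_{t+2}−ȳ) = -23.2945
Denominator Σ(y_t−ȳ)² = 238.5055
r_2 = -23.2945 / 238.5055 = -0.098

-0.098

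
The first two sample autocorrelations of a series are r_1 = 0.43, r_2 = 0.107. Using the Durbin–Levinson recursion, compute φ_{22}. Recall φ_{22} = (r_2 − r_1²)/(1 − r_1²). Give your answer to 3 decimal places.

φ_{22} = (r_2 − r_1²) / (1 − r_1²)
r_1² = (0.43)² = 0.1849
Numerator = 0.107 − 0.1849 = -0.0779; denominator = 1 − 0.1849 = 0.8151
φ_{22} = -0.0779 / 0.8151 = -0.096

-0.096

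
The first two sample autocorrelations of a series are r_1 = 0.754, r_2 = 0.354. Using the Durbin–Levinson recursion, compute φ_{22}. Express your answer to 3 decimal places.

-0.497

φ_{22} = (r_2 − r_1²) / (1 − r_1²)
r_1² = (0.754)² = 0.568516
Numerator = 0.354 − 0.5685 = -0.2145; denominator = 1 − 0.5685 = 0.4315
φ_{22} = -0.2145 / 0.4315 = -0.497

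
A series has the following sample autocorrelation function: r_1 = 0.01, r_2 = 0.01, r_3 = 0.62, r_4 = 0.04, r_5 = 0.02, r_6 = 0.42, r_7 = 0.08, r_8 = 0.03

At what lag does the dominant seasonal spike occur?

3

The largest autocorrelation is r_3 = 0.62, with a weaker echo at lag 6 (0.42); the remaining lags stay at or below 0.08.
The dominant spike at lag 3 indicates a seasonal period of 3.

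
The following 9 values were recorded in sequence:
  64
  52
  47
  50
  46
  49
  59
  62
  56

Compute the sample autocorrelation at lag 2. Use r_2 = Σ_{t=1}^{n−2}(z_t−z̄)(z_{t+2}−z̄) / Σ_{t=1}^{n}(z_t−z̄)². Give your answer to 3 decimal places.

Mean z̄ = (64 + 52 + 47 + 50 + 46 + 49 + 59 + 62 + 56)/9 = 53.8889
Numerator Σ_{t=1}^{7}(z_t−z̄)(z_{t+2}−z̄) = -58.1358
Denominator Σ(z_t−z̄)² = 350.8889
r_2 = -58.1358 / 350.8889 = -0.166

-0.166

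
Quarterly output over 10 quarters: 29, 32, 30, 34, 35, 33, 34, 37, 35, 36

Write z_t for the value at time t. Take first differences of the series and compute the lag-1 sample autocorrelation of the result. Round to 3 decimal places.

-0.504

First differences Δz: 3, -2, 4, 1, -2, 1, 3, -2, 1
Mean of differences = 0.7778
Numerator Σ(Δz_t−Δz̄)(Δz_{t+1}−Δz̄) = -21.9383
Denominator Σ(Δz_t−Δz̄)² = 43.5556
r_1(Δz) = -21.9383 / 43.5556 = -0.504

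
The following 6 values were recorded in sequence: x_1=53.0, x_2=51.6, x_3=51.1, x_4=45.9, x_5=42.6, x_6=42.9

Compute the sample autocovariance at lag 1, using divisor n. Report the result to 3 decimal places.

10.231

Mean x̄ = (53.0 + 51.6 + 51.1 + 45.9 + 42.6 + 42.9)/6 = 47.8500
Σ_{t=1}^{5}(x_t−x̄)(x_{t+1}−x̄) = 61.3875
γ_1 = 61.3875 / 6 = 10.231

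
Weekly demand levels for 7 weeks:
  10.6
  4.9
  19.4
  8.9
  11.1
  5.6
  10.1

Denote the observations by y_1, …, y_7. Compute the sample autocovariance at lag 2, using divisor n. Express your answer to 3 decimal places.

Mean ȳ = (10.6 + 4.9 + 19.4 + 8.9 + 11.1 + 5.6 + 10.1)/7 = 10.0857
Σ_{t=1}^{5}(y_t−ȳ)(y_{t+2}−ȳ) = 25.7196
γ_2 = 25.7196 / 7 = 3.674

3.674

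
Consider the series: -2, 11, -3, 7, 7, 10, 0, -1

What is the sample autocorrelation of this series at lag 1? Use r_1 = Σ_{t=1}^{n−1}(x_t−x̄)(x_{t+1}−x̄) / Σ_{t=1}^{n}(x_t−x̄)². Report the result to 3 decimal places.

-0.378

Mean x̄ = (-2 + 11 − 3 + 7 + 7 + 10 + 0 − 1)/8 = 3.6250
Deviations from mean: -5.6250, 7.3750, -6.6250, 3.3750, 3.3750, 6.3750, -3.6250, -4.6250
Σ(x_t−x̄)(x_{t+1}−x̄) = (-41.4844) + (-48.8594) + (-22.3594) + (11.3906) + (21.5156) + (-23.1094) + (16.7656) = -86.1406
Denominator Σ(x_t−x̄)² = 227.8750
r_1 = -86.1406 / 227.8750 = -0.378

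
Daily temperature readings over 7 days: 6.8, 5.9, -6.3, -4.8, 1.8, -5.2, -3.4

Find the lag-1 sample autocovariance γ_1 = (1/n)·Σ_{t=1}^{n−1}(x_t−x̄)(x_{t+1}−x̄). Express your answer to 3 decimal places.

3.704

Mean x̄ = (6.8 + 5.9 − 6.3 − 4.8 + 1.8 − 5.2 − 3.4)/7 = -0.7429
Deviations: 7.5429, 6.6429, -5.5571, -4.0571, 2.5429, -4.4571, -2.6571
Σ_{t=1}^{6}(x_t−x̄)(x_{t+1}−x̄) = 25.9296
γ_1 = 25.9296 / 7 = 3.704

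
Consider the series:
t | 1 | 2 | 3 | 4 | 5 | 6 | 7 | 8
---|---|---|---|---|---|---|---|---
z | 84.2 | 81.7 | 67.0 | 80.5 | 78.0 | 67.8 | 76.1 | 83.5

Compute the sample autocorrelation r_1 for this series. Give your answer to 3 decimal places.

Mean z̄ = (84.2 + 81.7 + 67.0 + 80.5 + 78.0 + 67.8 + 76.1 + 83.5)/8 = 77.3500
Deviations from mean: 6.8500, 4.3500, -10.3500, 3.1500, 0.6500, -9.5500, -1.2500, 6.1500
Numerator Σ_{t=1}^{7}(z_t−z̄)(z_{t+1}−z̄) = -47.7375
Denominator Σ(z_t−z̄)² = 313.9000
r_1 = -47.7375 / 313.9000 = -0.152

-0.152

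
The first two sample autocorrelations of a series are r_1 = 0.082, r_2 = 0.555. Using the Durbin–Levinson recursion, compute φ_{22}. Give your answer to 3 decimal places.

0.552

φ_{22} = (r_2 − r_1²) / (1 − r_1²)
r_1² = (0.082)² = 0.006724
Numerator = 0.555 − 0.0067 = 0.5483; denominator = 1 − 0.0067 = 0.9933
φ_{22} = 0.5483 / 0.9933 = 0.552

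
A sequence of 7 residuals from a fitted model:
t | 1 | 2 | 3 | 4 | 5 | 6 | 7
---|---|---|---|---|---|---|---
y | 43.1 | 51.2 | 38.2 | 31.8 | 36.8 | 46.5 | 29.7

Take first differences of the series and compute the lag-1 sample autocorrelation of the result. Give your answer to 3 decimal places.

First differences Δy: 8.1, -13.0, -6.4, 5.0, 9.7, -16.8
Mean of differences = -2.2333
Numerator Σ(Δy_t−Δȳ)(Δy_{t+1}−Δȳ) = -184.0444
Denominator Σ(Δy_t−Δȳ)² = 646.9733
r_1(Δy) = -184.0444 / 646.9733 = -0.284

-0.284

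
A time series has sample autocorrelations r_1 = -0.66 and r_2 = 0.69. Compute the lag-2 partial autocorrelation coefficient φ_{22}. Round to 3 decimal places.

0.451

φ_{22} = (r_2 − r_1²) / (1 − r_1²)
r_1² = (-0.66)² = 0.4356
Numerator = 0.69 − 0.4356 = 0.2544; denominator = 1 − 0.4356 = 0.5644
φ_{22} = 0.2544 / 0.5644 = 0.451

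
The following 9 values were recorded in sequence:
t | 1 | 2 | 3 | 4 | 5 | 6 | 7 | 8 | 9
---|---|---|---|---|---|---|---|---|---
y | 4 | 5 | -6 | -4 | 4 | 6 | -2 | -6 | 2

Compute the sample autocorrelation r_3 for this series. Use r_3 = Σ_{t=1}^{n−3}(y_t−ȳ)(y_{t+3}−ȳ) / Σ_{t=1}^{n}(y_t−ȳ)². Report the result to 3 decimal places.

-0.204

Mean ȳ = (4 + 5 − 6 − 4 + 4 + 6 − 2 − 6 + 2)/9 = 0.3333
Σ(y_t−ȳ)(y_{t+3}−ȳ) = (-15.8889) + (17.1111) + (-35.8889) + (10.1111) + (-23.2222) + (9.4444) = -38.3333
Denominator Σ(y_t−ȳ)² = 188.0000
r_3 = -38.3333 / 188.0000 = -0.204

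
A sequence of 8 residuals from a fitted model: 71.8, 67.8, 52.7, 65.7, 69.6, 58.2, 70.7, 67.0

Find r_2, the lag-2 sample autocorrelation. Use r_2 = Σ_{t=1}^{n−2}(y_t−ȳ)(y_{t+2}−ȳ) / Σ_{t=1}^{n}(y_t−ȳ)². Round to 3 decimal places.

-0.405

Mean ȳ = (71.8 + 67.8 + 52.7 + 65.7 + 69.6 + 58.2 + 70.7 + 67.0)/8 = 65.4375
Σ(y_t−ȳ)(y_{t+2}−ȳ) = (-81.0423) + (0.6202) + (-53.0198) + (-1.8998) + (21.9052) + (-11.3086) = -124.7453
Denominator Σ(y_t−ȳ)² = 308.2188
r_2 = -124.7453 / 308.2188 = -0.405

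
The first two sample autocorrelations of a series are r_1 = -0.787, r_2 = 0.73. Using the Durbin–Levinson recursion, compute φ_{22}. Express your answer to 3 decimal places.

0.291

φ_{22} = (r_2 − r_1²) / (1 − r_1²)
r_1² = (-0.787)² = 0.619369
Numerator = 0.73 − 0.6194 = 0.1106; denominator = 1 − 0.6194 = 0.3806
φ_{22} = 0.1106 / 0.3806 = 0.291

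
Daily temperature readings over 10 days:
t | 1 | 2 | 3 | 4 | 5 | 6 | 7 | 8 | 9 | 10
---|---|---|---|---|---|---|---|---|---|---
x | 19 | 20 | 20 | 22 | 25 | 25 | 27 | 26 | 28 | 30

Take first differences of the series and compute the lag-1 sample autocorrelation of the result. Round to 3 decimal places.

-0.389

First differences Δx: 1, 0, 2, 3, 0, 2, -1, 2, 2
Mean of differences = 1.2222
Numerator Σ(Δx_t−Δx̄)(Δx_{t+1}−Δx̄) = -5.2716
Denominator Σ(Δx_t−Δx̄)² = 13.5556
r_1(Δx) = -5.2716 / 13.5556 = -0.389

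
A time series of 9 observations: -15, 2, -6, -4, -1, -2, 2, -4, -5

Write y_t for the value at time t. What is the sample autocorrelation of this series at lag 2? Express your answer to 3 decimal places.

0.118

Mean ȳ = (-15 + 2 − 6 − 4 − 1 − 2 + 2 − 4 − 5)/9 = -3.6667
Σ(y_t−ȳ)(y_{t+2}−ȳ) = (26.4444) + (-1.8889) + (-6.2222) + (-0.5556) + (15.1111) + (-0.5556) + (-7.5556) = 24.7778
Denominator Σ(y_t−ȳ)² = 210.0000
r_2 = 24.7778 / 210.0000 = 0.118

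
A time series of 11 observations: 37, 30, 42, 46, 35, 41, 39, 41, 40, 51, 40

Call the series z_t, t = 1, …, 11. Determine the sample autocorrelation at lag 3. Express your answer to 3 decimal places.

0.039

Mean z̄ = (37 + 30 + 42 + 46 + 35 + 41 + 39 + 41 + 40 + 51 + 40)/11 = 40.1818
Numerator Σ_{t=1}^{8}(z_t−z̄)(z_{t+3}−z̄) = 11.5372
Denominator Σ(z_t−z̄)² = 297.6364
r_3 = 11.5372 / 297.6364 = 0.039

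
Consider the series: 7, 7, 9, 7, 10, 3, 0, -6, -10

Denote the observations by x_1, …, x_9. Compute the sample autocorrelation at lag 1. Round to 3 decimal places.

0.602

Mean x̄ = (7 + 7 + 9 + 7 + 10 + 3 + 0 − 6 − 10)/9 = 3.0000
Numerator Σ_{t=1}^{8}(x_t−x̄)(x_{t+1}−x̄) = 236.0000
Denominator Σ(x_t−x̄)² = 392.0000
r_1 = 236.0000 / 392.0000 = 0.602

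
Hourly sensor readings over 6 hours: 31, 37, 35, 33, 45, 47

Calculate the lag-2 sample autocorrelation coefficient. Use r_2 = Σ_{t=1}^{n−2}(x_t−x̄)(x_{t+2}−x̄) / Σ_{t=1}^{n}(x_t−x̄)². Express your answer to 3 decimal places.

Mean x̄ = (31 + 37 + 35 + 33 + 45 + 47)/6 = 38.0000
Deviations from mean: -7.0000, -1.0000, -3.0000, -5.0000, 7.0000, 9.0000
Numerator Σ_{t=1}^{4}(x_t−x̄)(x_{t+2}−x̄) = -40.0000
Denominator Σ(x_t−x̄)² = 214.0000
r_2 = -40.0000 / 214.0000 = -0.187

-0.187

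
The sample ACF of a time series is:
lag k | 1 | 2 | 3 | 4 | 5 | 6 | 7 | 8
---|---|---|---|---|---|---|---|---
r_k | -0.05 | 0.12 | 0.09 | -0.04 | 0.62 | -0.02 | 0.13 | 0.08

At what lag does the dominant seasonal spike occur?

The largest autocorrelation is r_5 = 0.62; the remaining lags stay at or below 0.13.
The dominant spike at lag 5 indicates a seasonal period of 5.

5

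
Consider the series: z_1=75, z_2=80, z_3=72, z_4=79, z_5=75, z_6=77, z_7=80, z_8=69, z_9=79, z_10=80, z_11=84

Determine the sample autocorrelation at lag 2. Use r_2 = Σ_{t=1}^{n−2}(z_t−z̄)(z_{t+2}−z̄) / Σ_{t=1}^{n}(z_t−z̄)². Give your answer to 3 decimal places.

0.100

Mean z̄ = (75 + 80 + 72 + 79 + 75 + 77 + 80 + 69 + 79 + 80 + 84)/11 = 77.2727
Numerator Σ_{t=1}^{9}(z_t−z̄)(z_{t+2}−z̄) = 18.0331
Denominator Σ(z_t−z̄)² = 180.1818
r_2 = 18.0331 / 180.1818 = 0.100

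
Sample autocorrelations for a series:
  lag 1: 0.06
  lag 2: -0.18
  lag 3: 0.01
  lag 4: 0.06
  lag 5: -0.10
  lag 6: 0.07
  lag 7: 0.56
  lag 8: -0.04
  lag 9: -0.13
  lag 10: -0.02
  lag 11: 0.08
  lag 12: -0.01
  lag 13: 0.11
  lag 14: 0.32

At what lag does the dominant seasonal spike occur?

7

The largest autocorrelation is r_7 = 0.56, with a weaker echo at lag 14 (0.32); the remaining lags stay at or below 0.11.
The dominant spike at lag 7 indicates a seasonal period of 7.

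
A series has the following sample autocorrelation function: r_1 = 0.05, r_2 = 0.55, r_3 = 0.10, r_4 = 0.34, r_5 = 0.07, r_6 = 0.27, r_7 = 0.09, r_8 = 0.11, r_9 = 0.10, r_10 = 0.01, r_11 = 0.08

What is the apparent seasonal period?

2

The largest autocorrelation is r_2 = 0.55, with weaker echoes at lags 4 (0.34) and 6 (0.27); the remaining lags stay at or below 0.11.
The dominant spike at lag 2 indicates a seasonal period of 2.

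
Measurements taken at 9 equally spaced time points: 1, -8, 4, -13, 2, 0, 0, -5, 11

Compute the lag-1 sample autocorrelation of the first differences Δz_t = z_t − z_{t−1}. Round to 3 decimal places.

-0.675

First differences Δz: -9, 12, -17, 15, -2, 0, -5, 16
Mean of differences = 1.2500
Numerator Σ(Δz_t−Δz̄)(Δz_{t+1}−Δz̄) = -682.3125
Denominator Σ(Δz_t−Δz̄)² = 1011.5000
r_1(Δz) = -682.3125 / 1011.5000 = -0.675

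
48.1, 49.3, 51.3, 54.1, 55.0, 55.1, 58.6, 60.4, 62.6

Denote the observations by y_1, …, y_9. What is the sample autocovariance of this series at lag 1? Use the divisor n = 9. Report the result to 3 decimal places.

Mean ȳ = (48.1 + 49.3 + 51.3 + 54.1 + 55.0 + 55.1 + 58.6 + 60.4 + 62.6)/9 = 54.9444
Σ_{t=1}^{8}(y_t−ȳ)(y_{t+1}−ȳ) = 124.5202
γ_1 = 124.5202 / 9 = 13.836

13.836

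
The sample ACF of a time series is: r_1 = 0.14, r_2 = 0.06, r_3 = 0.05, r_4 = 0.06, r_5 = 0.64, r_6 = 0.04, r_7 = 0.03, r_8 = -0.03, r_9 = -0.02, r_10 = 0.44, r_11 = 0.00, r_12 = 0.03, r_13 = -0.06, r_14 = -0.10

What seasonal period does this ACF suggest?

5

The largest autocorrelation is r_5 = 0.64, with a weaker echo at lag 10 (0.44); the remaining lags stay at or below 0.14.
The dominant spike at lag 5 indicates a seasonal period of 5.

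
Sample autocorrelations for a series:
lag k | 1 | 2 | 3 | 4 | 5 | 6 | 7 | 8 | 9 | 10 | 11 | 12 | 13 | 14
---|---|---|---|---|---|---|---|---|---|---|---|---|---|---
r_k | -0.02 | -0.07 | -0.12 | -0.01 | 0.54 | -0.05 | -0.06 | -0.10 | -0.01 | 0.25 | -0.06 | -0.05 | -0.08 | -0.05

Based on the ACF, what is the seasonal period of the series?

5

The largest autocorrelation is r_5 = 0.54, with a weaker echo at lag 10 (0.25); the remaining lags stay at or below -0.01.
The dominant spike at lag 5 indicates a seasonal period of 5.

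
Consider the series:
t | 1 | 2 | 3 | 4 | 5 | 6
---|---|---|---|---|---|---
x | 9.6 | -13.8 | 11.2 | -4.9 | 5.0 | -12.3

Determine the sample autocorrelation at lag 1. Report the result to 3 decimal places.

Mean x̄ = (9.6 − 13.8 + 11.2 − 4.9 + 5.0 − 12.3)/6 = -0.8667
Deviations from mean: 10.4667, -12.9333, 12.0667, -4.0333, 5.8667, -11.4333
Σ(x_t−x̄)(x_{t+1}−x̄) = (-135.3689) + (-156.0622) + (-48.6689) + (-23.6622) + (-67.0756) = -430.8378
Denominator Σ(x_t−x̄)² = 603.8333
r_1 = -430.8378 / 603.8333 = -0.714

-0.714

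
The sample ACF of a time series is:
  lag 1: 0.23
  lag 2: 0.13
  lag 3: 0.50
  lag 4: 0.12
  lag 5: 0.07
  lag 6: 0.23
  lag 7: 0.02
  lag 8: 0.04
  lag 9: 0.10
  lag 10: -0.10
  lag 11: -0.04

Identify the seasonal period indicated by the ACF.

3

The largest autocorrelation is r_3 = 0.50; the remaining lags stay at or below 0.23. The elevated value at lag 1 (0.23), dropping to 0.13 at lag 2, reflects decaying short-term dependence rather than seasonality.
The dominant spike at lag 3 indicates a seasonal period of 3.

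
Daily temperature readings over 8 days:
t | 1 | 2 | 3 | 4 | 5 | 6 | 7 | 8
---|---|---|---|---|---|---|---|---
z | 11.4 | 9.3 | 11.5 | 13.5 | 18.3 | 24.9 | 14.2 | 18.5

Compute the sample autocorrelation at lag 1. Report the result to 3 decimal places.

0.344

Mean z̄ = (11.4 + 9.3 + 11.5 + 13.5 + 18.3 + 24.9 + 14.2 + 18.5)/8 = 15.2000
Deviations from mean: -3.8000, -5.9000, -3.7000, -1.7000, 3.1000, 9.7000, -1.0000, 3.3000
Numerator Σ_{t=1}^{7}(z_t−z̄)(z_{t+1}−z̄) = 62.3400
Denominator Σ(z_t−z̄)² = 181.4200
r_1 = 62.3400 / 181.4200 = 0.344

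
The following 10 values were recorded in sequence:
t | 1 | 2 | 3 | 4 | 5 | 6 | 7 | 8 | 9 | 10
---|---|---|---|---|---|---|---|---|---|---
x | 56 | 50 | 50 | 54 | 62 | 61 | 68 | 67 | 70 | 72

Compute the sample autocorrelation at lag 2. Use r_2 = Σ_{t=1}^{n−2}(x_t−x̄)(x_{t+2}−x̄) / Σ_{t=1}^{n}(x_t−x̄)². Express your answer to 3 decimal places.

Mean x̄ = (56 + 50 + 50 + 54 + 62 + 61 + 68 + 67 + 70 + 72)/10 = 61.0000
Numerator Σ_{t=1}^{8}(x_t−x̄)(x_{t+2}−x̄) = 257.0000
Denominator Σ(x_t−x̄)² = 604.0000
r_2 = 257.0000 / 604.0000 = 0.425

0.425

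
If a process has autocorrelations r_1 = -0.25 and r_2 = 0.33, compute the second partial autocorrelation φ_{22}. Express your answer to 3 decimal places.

φ_{22} = (r_2 − r_1²) / (1 − r_1²)
r_1² = (-0.25)² = 0.0625
Numerator = 0.33 − 0.0625 = 0.2675; denominator = 1 − 0.0625 = 0.9375
φ_{22} = 0.2675 / 0.9375 = 0.285

0.285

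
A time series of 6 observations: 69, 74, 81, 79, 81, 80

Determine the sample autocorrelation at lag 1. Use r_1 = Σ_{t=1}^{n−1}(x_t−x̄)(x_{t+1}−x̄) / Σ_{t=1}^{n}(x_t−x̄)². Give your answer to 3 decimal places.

Mean x̄ = (69 + 74 + 81 + 79 + 81 + 80)/6 = 77.3333
Numerator Σ_{t=1}^{5}(x_t−x̄)(x_{t+1}−x̄) = 37.5556
Denominator Σ(x_t−x̄)² = 117.3333
r_1 = 37.5556 / 117.3333 = 0.320

0.320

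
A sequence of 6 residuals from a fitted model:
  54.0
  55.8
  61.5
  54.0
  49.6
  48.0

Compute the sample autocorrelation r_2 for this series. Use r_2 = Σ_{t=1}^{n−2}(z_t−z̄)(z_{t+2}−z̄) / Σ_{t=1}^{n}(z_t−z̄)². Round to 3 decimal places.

Mean z̄ = (54.0 + 55.8 + 61.5 + 54.0 + 49.6 + 48.0)/6 = 53.8167
Deviations from mean: 0.1833, 1.9833, 7.6833, 0.1833, -4.2167, -5.8167
Numerator Σ_{t=1}^{4}(z_t−z̄)(z_{t+2}−z̄) = -31.6922
Denominator Σ(z_t−z̄)² = 114.6483
r_2 = -31.6922 / 114.6483 = -0.276

-0.276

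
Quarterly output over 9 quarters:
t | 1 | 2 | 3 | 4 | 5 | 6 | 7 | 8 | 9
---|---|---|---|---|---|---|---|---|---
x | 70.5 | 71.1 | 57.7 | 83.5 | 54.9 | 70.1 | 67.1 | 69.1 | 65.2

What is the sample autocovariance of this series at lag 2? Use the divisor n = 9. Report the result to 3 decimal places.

22.680

Mean x̄ = (70.5 + 71.1 + 57.7 + 83.5 + 54.9 + 70.1 + 67.1 + 69.1 + 65.2)/9 = 67.6889
Σ_{t=1}^{7}(x_t−x̄)(x_{t+2}−x̄) = 204.1220
γ_2 = 204.1220 / 9 = 22.680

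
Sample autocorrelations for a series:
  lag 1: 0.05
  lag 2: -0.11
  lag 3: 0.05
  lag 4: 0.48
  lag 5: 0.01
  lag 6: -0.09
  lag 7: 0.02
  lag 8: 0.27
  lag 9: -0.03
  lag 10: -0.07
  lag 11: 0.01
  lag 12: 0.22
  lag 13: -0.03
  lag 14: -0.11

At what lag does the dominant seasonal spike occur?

The largest autocorrelation is r_4 = 0.48, with weaker echoes at lags 8 (0.27) and 12 (0.22); the remaining lags stay at or below 0.05.
The dominant spike at lag 4 indicates a seasonal period of 4.

4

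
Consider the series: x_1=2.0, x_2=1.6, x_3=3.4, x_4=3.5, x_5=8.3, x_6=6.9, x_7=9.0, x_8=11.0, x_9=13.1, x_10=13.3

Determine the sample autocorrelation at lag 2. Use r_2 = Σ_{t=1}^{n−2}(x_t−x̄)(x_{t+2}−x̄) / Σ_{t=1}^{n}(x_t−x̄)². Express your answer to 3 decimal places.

Mean x̄ = (2.0 + 1.6 + 3.4 + 3.5 + 8.3 + 6.9 + 9.0 + 11.0 + 13.1 + 13.3)/10 = 7.2100
Numerator Σ_{t=1}^{8}(x_t−x̄)(x_{t+2}−x̄) = 72.0608
Denominator Σ(x_t−x̄)² = 177.5290
r_2 = 72.0608 / 177.5290 = 0.406

0.406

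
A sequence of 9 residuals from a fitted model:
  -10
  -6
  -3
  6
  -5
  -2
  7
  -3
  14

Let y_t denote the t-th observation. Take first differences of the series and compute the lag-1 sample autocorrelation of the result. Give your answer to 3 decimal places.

First differences Δy: 4, 3, 9, -11, 3, 9, -10, 17
Mean of differences = 3.0000
Numerator Σ(Δy_t−Δȳ)(Δy_{t+1}−Δȳ) = -344.0000
Denominator Σ(Δy_t−Δȳ)² = 634.0000
r_1(Δy) = -344.0000 / 634.0000 = -0.543

-0.543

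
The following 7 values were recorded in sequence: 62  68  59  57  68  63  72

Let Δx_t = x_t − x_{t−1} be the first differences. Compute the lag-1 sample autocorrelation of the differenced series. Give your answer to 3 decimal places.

-0.460

First differences Δx: 6, -9, -2, 11, -5, 9
Mean of differences = 1.6667
Numerator Σ(Δx_t−Δx̄)(Δx_{t+1}−Δx̄) = -152.4444
Denominator Σ(Δx_t−Δx̄)² = 331.3333
r_1(Δx) = -152.4444 / 331.3333 = -0.460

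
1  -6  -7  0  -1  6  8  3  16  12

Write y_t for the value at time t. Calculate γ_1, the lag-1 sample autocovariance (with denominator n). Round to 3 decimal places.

27.096

Mean ȳ = (1 − 6 − 7 + 0 − 1 + 6 + 8 + 3 + 16 + 12)/10 = 3.2000
Σ_{t=1}^{9}(y_t−ȳ)(y_{t+1}−ȳ) = 270.9600
γ_1 = 270.9600 / 10 = 27.096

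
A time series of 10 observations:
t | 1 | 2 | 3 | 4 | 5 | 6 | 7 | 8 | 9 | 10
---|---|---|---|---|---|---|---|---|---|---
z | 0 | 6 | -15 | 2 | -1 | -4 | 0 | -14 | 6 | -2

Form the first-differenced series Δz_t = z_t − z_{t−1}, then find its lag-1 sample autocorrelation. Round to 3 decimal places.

First differences Δz: 6, -21, 17, -3, -3, 4, -14, 20, -8
Mean of differences = -0.2222
Numerator Σ(Δz_t−Δz̄)(Δz_{t+1}−Δz̄) = -1033.0494
Denominator Σ(Δz_t−Δz̄)² = 1459.5556
r_1(Δz) = -1033.0494 / 1459.5556 = -0.708

-0.708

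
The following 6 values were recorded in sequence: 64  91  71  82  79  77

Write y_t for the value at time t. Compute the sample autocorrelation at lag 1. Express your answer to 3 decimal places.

-0.678

Mean ȳ = (64 + 91 + 71 + 82 + 79 + 77)/6 = 77.3333
Numerator Σ_{t=1}^{5}(y_t−ȳ)(y_{t+1}−ȳ) = -291.1111
Denominator Σ(y_t−ȳ)² = 429.3333
r_1 = -291.1111 / 429.3333 = -0.678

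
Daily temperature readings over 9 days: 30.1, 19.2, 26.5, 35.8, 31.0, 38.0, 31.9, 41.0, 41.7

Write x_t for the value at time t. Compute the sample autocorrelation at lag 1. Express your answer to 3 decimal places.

Mean x̄ = (30.1 + 19.2 + 26.5 + 35.8 + 31.0 + 38.0 + 31.9 + 41.0 + 41.7)/9 = 32.8000
Numerator Σ_{t=1}^{8}(x_t−x̄)(x_{t+1}−x̄) = 149.6600
Denominator Σ(x_t−x̄)² = 418.4800
r_1 = 149.6600 / 418.4800 = 0.358

0.358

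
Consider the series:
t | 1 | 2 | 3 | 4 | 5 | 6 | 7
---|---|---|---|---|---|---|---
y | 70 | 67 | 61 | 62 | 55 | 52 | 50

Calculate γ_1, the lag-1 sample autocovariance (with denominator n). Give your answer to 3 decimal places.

26.790

Mean ȳ = (70 + 67 + 61 + 62 + 55 + 52 + 50)/7 = 59.5714
Deviations: 10.4286, 7.4286, 1.4286, 2.4286, -4.5714, -7.5714, -9.5714
Σ_{t=1}^{6}(y_t−ȳ)(y_{t+1}−ȳ) = 187.5306
γ_1 = 187.5306 / 7 = 26.790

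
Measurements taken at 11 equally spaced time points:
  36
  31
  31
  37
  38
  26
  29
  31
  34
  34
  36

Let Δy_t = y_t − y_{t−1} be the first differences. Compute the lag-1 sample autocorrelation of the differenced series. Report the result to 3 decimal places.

-0.129

First differences Δy: -5, 0, 6, 1, -12, 3, 2, 3, 0, 2
Mean of differences = 0.0000
Numerator Σ(Δy_t−Δȳ)(Δy_{t+1}−Δȳ) = -30.0000
Denominator Σ(Δy_t−Δȳ)² = 232.0000
r_1(Δy) = -30.0000 / 232.0000 = -0.129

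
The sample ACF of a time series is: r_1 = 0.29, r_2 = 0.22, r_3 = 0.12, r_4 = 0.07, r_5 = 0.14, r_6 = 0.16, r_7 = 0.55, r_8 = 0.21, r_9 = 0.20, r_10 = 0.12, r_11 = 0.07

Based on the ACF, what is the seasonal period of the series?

The largest autocorrelation is r_7 = 0.55; the remaining lags stay at or below 0.29. The elevated value at lag 1 (0.29), dropping to 0.22 at lag 2, reflects decaying short-term dependence rather than seasonality.
The dominant spike at lag 7 indicates a seasonal period of 7.

7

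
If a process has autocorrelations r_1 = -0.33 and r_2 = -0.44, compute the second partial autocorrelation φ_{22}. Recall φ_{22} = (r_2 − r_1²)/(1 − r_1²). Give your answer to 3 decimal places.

φ_{22} = (r_2 − r_1²) / (1 − r_1²)
r_1² = (-0.33)² = 0.1089
Numerator = -0.44 − 0.1089 = -0.5489; denominator = 1 − 0.1089 = 0.8911
φ_{22} = -0.5489 / 0.8911 = -0.616

-0.616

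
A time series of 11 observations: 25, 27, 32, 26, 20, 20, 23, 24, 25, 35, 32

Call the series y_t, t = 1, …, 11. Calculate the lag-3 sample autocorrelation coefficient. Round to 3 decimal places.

Mean ȳ = (25 + 27 + 32 + 26 + 20 + 20 + 23 + 24 + 25 + 35 + 32)/11 = 26.2727
Numerator Σ_{t=1}^{8}(y_t−ȳ)(y_{t+3}−ȳ) = -58.5868
Denominator Σ(y_t−ȳ)² = 240.1818
r_3 = -58.5868 / 240.1818 = -0.244

-0.244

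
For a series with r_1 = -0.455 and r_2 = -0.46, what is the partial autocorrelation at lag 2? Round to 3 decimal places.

-0.841

φ_{22} = (r_2 − r_1²) / (1 − r_1²)
r_1² = (-0.455)² = 0.207025
Numerator = -0.46 − 0.2070 = -0.6670; denominator = 1 − 0.2070 = 0.7930
φ_{22} = -0.6670 / 0.7930 = -0.841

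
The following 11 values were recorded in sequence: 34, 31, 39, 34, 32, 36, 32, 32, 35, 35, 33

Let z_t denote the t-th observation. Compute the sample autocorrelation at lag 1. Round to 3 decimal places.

-0.397

Mean z̄ = (34 + 31 + 39 + 34 + 32 + 36 + 32 + 32 + 35 + 35 + 33)/11 = 33.9091
Numerator Σ_{t=1}^{10}(z_t−z̄)(z_{t+1}−z̄) = -21.0083
Denominator Σ(z_t−z̄)² = 52.9091
r_1 = -21.0083 / 52.9091 = -0.397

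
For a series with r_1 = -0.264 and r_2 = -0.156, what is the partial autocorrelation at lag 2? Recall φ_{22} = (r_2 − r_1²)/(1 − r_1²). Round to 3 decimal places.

φ_{22} = (r_2 − r_1²) / (1 − r_1²)
r_1² = (-0.264)² = 0.069696
Numerator = -0.156 − 0.0697 = -0.2257; denominator = 1 − 0.0697 = 0.9303
φ_{22} = -0.2257 / 0.9303 = -0.243

-0.243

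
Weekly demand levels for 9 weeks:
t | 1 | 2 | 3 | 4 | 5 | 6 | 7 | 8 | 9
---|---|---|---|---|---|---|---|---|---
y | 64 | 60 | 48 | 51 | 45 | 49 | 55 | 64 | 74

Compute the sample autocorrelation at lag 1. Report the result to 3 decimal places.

Mean ȳ = (64 + 60 + 48 + 51 + 45 + 49 + 55 + 64 + 74)/9 = 56.6667
Numerator Σ_{t=1}^{8}(y_t−ȳ)(y_{t+1}−ȳ) = 327.8889
Denominator Σ(y_t−ȳ)² = 724.0000
r_1 = 327.8889 / 724.0000 = 0.453

0.453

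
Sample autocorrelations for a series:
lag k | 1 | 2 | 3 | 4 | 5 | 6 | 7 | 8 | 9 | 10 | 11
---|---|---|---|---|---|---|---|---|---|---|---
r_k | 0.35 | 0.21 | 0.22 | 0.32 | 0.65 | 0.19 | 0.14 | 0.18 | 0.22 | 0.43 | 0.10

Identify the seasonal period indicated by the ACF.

5

The largest autocorrelation is r_5 = 0.65, with a weaker echo at lag 10 (0.43); the remaining lags stay at or below 0.35. The elevated value at lag 1 (0.35), dropping to 0.21 at lag 2, reflects decaying short-term dependence rather than seasonality.
The dominant spike at lag 5 indicates a seasonal period of 5.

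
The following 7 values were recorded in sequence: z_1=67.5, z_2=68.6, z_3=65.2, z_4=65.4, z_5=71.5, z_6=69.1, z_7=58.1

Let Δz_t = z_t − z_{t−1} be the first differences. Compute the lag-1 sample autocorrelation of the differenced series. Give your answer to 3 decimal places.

0.043

First differences Δz: 1.1, -3.4, 0.2, 6.1, -2.4, -11.0
Mean of differences = -1.5667
Numerator Σ(Δz_t−Δz̄)(Δz_{t+1}−Δz̄) = 6.8889
Denominator Σ(Δz_t−Δz̄)² = 162.0533
r_1(Δz) = 6.8889 / 162.0533 = 0.043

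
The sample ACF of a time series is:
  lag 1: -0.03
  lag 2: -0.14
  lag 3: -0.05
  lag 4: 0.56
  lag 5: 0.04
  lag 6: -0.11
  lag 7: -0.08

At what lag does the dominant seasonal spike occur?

The largest autocorrelation is r_4 = 0.56; the remaining lags stay at or below 0.04.
The dominant spike at lag 4 indicates a seasonal period of 4.

4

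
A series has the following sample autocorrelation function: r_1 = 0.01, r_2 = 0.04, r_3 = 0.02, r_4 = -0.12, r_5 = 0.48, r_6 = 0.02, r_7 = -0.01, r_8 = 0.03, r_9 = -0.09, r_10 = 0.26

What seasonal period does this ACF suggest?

The largest autocorrelation is r_5 = 0.48, with a weaker echo at lag 10 (0.26); the remaining lags stay at or below 0.04.
The dominant spike at lag 5 indicates a seasonal period of 5.

5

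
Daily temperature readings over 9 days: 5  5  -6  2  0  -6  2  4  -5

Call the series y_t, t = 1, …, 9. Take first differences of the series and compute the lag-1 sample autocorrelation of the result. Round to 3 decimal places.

First differences Δy: 0, -11, 8, -2, -6, 8, 2, -9
Mean of differences = -1.2500
Numerator Σ(Δy_t−Δȳ)(Δy_{t+1}−Δȳ) = -144.8125
Denominator Σ(Δy_t−Δȳ)² = 361.5000
r_1(Δy) = -144.8125 / 361.5000 = -0.401

-0.401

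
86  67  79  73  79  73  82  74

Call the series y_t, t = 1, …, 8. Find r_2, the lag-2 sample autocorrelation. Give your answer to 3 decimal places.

0.387

Mean ȳ = (86 + 67 + 79 + 73 + 79 + 73 + 82 + 74)/8 = 76.6250
Deviations from mean: 9.3750, -9.6250, 2.3750, -3.6250, 2.3750, -3.6250, 5.3750, -2.6250
Σ(y_t−ȳ)(y_{t+2}−ȳ) = (22.2656) + (34.8906) + (5.6406) + (13.1406) + (12.7656) + (9.5156) = 98.2188
Denominator Σ(y_t−ȳ)² = 253.8750
r_2 = 98.2188 / 253.8750 = 0.387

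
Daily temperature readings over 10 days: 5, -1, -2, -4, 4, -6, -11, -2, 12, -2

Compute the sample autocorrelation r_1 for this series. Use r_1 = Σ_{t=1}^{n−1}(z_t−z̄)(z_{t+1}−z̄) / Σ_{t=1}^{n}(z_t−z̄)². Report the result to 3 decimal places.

-0.007

Mean z̄ = (5 − 1 − 2 − 4 + 4 − 6 − 11 − 2 + 12 − 2)/10 = -0.7000
Numerator Σ_{t=1}^{9}(z_t−z̄)(z_{t+1}−z̄) = -2.4900
Denominator Σ(z_t−z̄)² = 366.1000
r_1 = -2.4900 / 366.1000 = -0.007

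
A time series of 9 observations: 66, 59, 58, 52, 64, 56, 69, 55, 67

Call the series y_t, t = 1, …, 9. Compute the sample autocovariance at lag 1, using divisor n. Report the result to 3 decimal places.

-16.420

Mean ȳ = (66 + 59 + 58 + 52 + 64 + 56 + 69 + 55 + 67)/9 = 60.6667
Σ_{t=1}^{8}(y_t−ȳ)(y_{t+1}−ȳ) = -147.7778
γ_1 = -147.7778 / 9 = -16.420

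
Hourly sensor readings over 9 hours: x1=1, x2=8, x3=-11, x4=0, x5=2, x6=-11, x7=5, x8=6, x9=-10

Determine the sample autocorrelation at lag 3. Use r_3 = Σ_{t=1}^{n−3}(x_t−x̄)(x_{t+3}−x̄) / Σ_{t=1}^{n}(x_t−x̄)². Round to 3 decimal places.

0.532

Mean x̄ = (1 + 8 − 11 + 0 + 2 − 11 + 5 + 6 − 10)/9 = -1.1111
Numerator Σ_{t=1}^{6}(x_t−x̄)(x_{t+3}−x̄) = 245.2963
Denominator Σ(x_t−x̄)² = 460.8889
r_3 = 245.2963 / 460.8889 = 0.532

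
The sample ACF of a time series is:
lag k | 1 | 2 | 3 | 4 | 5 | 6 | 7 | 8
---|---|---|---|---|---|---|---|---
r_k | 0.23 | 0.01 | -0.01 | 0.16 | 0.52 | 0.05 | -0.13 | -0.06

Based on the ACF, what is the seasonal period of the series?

The largest autocorrelation is r_5 = 0.52; the remaining lags stay at or below 0.23. The elevated value at lag 1 (0.23), dropping to 0.01 at lag 2, reflects decaying short-term dependence rather than seasonality.
The dominant spike at lag 5 indicates a seasonal period of 5.

5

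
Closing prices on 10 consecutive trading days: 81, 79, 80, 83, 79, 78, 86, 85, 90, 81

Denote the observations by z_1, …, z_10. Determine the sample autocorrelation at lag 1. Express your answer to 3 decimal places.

Mean z̄ = (81 + 79 + 80 + 83 + 79 + 78 + 86 + 85 + 90 + 81)/10 = 82.2000
Numerator Σ_{t=1}^{9}(z_t−z̄)(z_{t+1}−z̄) = 27.1600
Denominator Σ(z_t−z̄)² = 129.6000
r_1 = 27.1600 / 129.6000 = 0.210

0.210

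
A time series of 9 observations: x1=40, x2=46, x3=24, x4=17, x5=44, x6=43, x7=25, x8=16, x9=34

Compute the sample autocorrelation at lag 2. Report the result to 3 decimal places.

-0.720

Mean x̄ = (40 + 46 + 24 + 17 + 44 + 43 + 25 + 16 + 34)/9 = 32.1111
Σ(x_t−x̄)(x_{t+2}−x̄) = (-63.9877) + (-209.8765) + (-96.4321) + (-164.5432) + (-84.5432) + (-175.4321) + (-13.4321) = -808.2469
Denominator Σ(x_t−x̄)² = 1122.8889
r_2 = -808.2469 / 1122.8889 = -0.720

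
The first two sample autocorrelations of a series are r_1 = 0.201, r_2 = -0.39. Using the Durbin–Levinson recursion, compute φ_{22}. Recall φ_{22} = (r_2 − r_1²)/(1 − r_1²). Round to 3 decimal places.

-0.449

φ_{22} = (r_2 − r_1²) / (1 − r_1²)
r_1² = (0.201)² = 0.040401
Numerator = -0.39 − 0.0404 = -0.4304; denominator = 1 − 0.0404 = 0.9596
φ_{22} = -0.4304 / 0.9596 = -0.449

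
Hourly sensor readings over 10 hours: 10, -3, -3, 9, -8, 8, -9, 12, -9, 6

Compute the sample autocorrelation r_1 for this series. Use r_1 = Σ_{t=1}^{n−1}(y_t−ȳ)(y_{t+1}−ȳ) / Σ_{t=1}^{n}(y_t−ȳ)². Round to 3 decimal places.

-0.803

Mean ȳ = (10 − 3 − 3 + 9 − 8 + 8 − 9 + 12 − 9 + 6)/10 = 1.3000
Numerator Σ_{t=1}^{9}(y_t−ȳ)(y_{t+1}−ȳ) = -523.7900
Denominator Σ(y_t−ȳ)² = 652.1000
r_1 = -523.7900 / 652.1000 = -0.803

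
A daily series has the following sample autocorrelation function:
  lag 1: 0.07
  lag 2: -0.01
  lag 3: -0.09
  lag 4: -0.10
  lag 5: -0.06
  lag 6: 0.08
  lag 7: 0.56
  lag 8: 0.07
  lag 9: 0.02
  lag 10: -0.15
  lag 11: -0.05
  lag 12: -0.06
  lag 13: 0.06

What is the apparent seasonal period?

7

The largest autocorrelation is r_7 = 0.56; the remaining lags stay at or below 0.08.
The dominant spike at lag 7 indicates a seasonal period of 7.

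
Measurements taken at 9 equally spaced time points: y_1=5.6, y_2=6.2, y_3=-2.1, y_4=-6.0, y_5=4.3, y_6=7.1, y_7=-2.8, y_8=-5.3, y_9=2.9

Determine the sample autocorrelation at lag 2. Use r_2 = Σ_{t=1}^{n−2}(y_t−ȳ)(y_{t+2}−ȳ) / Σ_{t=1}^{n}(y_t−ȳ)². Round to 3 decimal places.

-0.759

Mean ȳ = (5.6 + 6.2 − 2.1 − 6.0 + 4.3 + 7.1 − 2.8 − 5.3 + 2.9)/9 = 1.1000
Σ(y_t−ȳ)(y_{t+2}−ȳ) = (-14.4000) + (-36.2100) + (-10.2400) + (-42.6000) + (-12.4800) + (-38.4000) + (-7.0200) = -161.3500
Denominator Σ(y_t−ȳ)² = 212.5600
r_2 = -161.3500 / 212.5600 = -0.759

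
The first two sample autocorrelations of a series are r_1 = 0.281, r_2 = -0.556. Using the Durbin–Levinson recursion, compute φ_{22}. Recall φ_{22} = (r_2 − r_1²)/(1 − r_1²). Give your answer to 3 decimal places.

φ_{22} = (r_2 − r_1²) / (1 − r_1²)
r_1² = (0.281)² = 0.078961
Numerator = -0.556 − 0.0790 = -0.6350; denominator = 1 − 0.0790 = 0.9210
φ_{22} = -0.6350 / 0.9210 = -0.689

-0.689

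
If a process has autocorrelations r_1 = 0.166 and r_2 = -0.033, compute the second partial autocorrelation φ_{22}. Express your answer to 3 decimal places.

φ_{22} = (r_2 − r_1²) / (1 − r_1²)
r_1² = (0.166)² = 0.027556
Numerator = -0.033 − 0.0276 = -0.0606; denominator = 1 − 0.0276 = 0.9724
φ_{22} = -0.0606 / 0.9724 = -0.062

-0.062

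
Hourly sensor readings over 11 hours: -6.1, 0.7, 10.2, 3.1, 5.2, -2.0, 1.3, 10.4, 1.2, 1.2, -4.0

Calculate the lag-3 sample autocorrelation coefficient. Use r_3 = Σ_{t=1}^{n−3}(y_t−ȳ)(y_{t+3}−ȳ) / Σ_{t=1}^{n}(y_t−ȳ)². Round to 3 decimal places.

-0.244

Mean ȳ = (-6.1 + 0.7 + 10.2 + 3.1 + 5.2 − 2.0 + 1.3 + 10.4 + 1.2 + 1.2 − 4.0)/11 = 1.9273
Numerator Σ_{t=1}^{8}(y_t−ȳ)(y_{t+3}−ȳ) = -65.8340
Denominator Σ(y_t−ȳ)² = 270.2618
r_3 = -65.8340 / 270.2618 = -0.244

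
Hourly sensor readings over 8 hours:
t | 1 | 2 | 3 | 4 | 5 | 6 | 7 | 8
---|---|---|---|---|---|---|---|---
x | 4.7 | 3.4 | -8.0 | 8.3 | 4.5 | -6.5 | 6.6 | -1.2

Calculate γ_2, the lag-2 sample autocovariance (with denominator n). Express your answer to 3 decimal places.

-7.959

Mean x̄ = (4.7 + 3.4 − 8.0 + 8.3 + 4.5 − 6.5 + 6.6 − 1.2)/8 = 1.4750
Deviations: 3.2250, 1.9250, -9.4750, 6.8250, 3.0250, -7.9750, 5.1250, -2.6750
Σ_{t=1}^{6}(x_t−x̄)(x_{t+2}−x̄) = -63.6738
γ_2 = -63.6738 / 8 = -7.959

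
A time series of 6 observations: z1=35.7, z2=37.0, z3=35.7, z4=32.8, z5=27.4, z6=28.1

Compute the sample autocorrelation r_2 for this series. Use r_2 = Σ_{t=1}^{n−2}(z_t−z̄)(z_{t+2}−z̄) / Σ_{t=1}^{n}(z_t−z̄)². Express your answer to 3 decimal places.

Mean z̄ = (35.7 + 37.0 + 35.7 + 32.8 + 27.4 + 28.1)/6 = 32.7833
Σ(z_t−z̄)(z_{t+2}−z̄) = (8.5069) + (0.0703) + (-15.7014) + (-0.0781) = -7.2022
Denominator Σ(z_t−z̄)² = 85.7083
r_2 = -7.2022 / 85.7083 = -0.084

-0.084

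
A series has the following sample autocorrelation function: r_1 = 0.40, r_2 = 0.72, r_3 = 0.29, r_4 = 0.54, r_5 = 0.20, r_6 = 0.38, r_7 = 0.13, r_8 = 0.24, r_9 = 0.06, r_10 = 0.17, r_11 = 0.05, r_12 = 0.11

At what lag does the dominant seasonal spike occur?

2

The largest autocorrelation is r_2 = 0.72, with a weaker echo at lag 4 (0.54); the remaining lags stay at or below 0.40.
The dominant spike at lag 2 indicates a seasonal period of 2.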